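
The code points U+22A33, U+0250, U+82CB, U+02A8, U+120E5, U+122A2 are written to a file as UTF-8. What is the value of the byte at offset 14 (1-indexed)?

1-indexed offset 14 is 0-indexed offset 13.
U+22A33 → 4-byte form F0 A2 A8 B3 at offsets 0–3.
U+0250 → 2-byte form C9 90 at offsets 4–5.
U+82CB → 3-byte form E8 8B 8B at offsets 6–8.
U+02A8 → 2-byte form CA A8 at offsets 9–10.
U+120E5 → 4-byte form F0 92 83 A5 at offsets 11–14.
Offset 13 falls in char 5's range; it's byte 3 of F0 92 83 A5 = 0x83.

0x83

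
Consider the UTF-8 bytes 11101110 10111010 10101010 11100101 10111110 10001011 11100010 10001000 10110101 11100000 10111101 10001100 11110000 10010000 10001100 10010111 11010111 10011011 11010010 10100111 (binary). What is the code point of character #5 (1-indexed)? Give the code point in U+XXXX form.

U+10317

Offset 0: leading byte 0xEE = 11101110 → 3-byte char #1 = EE BA AA.
Offset 3: leading byte 0xE5 = 11100101 → 3-byte char #2 = E5 BE 8B.
Offset 6: leading byte 0xE2 = 11100010 → 3-byte char #3 = E2 88 B5.
Offset 9: leading byte 0xE0 = 11100000 → 3-byte char #4 = E0 BD 8C.
Offset 12: leading byte 0xF0 = 11110000 → 4-byte char #5 = F0 90 8C 97.
Leading byte 0xF0 = 11110000 matches 11110xxx → 4-byte sequence.
Byte 1: 0xF0 = 11110000, payload 000 (3 bits).
Byte 2: 0x90 = 10010000 (10xxxxxx ✓), payload 010000.
Byte 3: 0x8C = 10001100 (10xxxxxx ✓), payload 001100.
Byte 4: 0x97 = 10010111 (10xxxxxx ✓), payload 010111.
Concatenate: 000010000001100010111 = 0x10317 (21 bits → U+10317).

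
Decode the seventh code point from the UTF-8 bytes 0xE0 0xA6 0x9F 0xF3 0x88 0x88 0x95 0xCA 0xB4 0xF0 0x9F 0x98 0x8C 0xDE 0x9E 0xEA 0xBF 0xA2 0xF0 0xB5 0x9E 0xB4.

Offset 0: leading byte 0xE0 = 11100000 → 3-byte char #1 = E0 A6 9F.
Offset 3: leading byte 0xF3 = 11110011 → 4-byte char #2 = F3 88 88 95.
Offset 7: leading byte 0xCA = 11001010 → 2-byte char #3 = CA B4.
Offset 9: leading byte 0xF0 = 11110000 → 4-byte char #4 = F0 9F 98 8C.
Offset 13: leading byte 0xDE = 11011110 → 2-byte char #5 = DE 9E.
Offset 15: leading byte 0xEA = 11101010 → 3-byte char #6 = EA BF A2.
Offset 18: leading byte 0xF0 = 11110000 → 4-byte char #7 = F0 B5 9E B4.
Leading byte 0xF0 = 11110000 matches 11110xxx → 4-byte sequence.
Byte 1: 0xF0 = 11110000, payload 000 (3 bits).
Byte 2: 0xB5 = 10110101 (10xxxxxx ✓), payload 110101.
Byte 3: 0x9E = 10011110 (10xxxxxx ✓), payload 011110.
Byte 4: 0xB4 = 10110100 (10xxxxxx ✓), payload 110100.
Concatenate: 000110101011110110100 = 0x357B4 (21 bits → U+357B4).

U+357B4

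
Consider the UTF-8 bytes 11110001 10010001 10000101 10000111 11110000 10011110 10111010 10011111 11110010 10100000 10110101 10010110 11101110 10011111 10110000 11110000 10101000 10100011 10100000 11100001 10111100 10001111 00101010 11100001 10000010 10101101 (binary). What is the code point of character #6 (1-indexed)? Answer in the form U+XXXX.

U+1F0F

Offset 0: leading byte 0xF1 = 11110001 → 4-byte char #1 = F1 91 85 87.
Offset 4: leading byte 0xF0 = 11110000 → 4-byte char #2 = F0 9E BA 9F.
Offset 8: leading byte 0xF2 = 11110010 → 4-byte char #3 = F2 A0 B5 96.
Offset 12: leading byte 0xEE = 11101110 → 3-byte char #4 = EE 9F B0.
Offset 15: leading byte 0xF0 = 11110000 → 4-byte char #5 = F0 A8 A3 A0.
Offset 19: leading byte 0xE1 = 11100001 → 3-byte char #6 = E1 BC 8F.
Leading byte 0xE1 = 11100001 matches 1110xxxx → 3-byte sequence.
Byte 1: 0xE1 = 11100001, payload 0001 (4 bits).
Byte 2: 0xBC = 10111100 (10xxxxxx ✓), payload 111100.
Byte 3: 0x8F = 10001111 (10xxxxxx ✓), payload 001111.
Concatenate: 0001111100001111 = 0x1F0F (16 bits → U+1F0F).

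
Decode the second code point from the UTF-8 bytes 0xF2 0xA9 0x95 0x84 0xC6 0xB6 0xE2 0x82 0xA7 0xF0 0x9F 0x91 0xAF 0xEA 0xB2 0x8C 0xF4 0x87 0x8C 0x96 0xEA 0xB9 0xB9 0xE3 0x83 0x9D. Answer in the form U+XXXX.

U+01B6

Offset 0: leading byte 0xF2 = 11110010 → 4-byte char #1 = F2 A9 95 84.
Offset 4: leading byte 0xC6 = 11000110 → 2-byte char #2 = C6 B6.
Leading byte 0xC6 = 11000110 matches 110xxxxx → 2-byte sequence.
Byte 1: 0xC6 = 11000110, payload 00110 (5 bits).
Byte 2: 0xB6 = 10110110 (10xxxxxx ✓), payload 110110.
Concatenate: 00110110110 = 0x1B6 (11 bits → U+01B6).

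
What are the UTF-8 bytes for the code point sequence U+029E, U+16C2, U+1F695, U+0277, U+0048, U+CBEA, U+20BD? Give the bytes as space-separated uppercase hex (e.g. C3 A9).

U+029E: 2-byte form → CA 9E.
U+16C2: 3-byte form → E1 9B 82.
U+1F695: 4-byte form → F0 9F 9A 95.
U+0277: 2-byte form → C9 B7.
U+0048: 1-byte form → 48.
U+CBEA: 3-byte form → EC AF AA.
U+20BD: 3-byte form → E2 82 BD.
Concatenated (18 bytes): CA 9E E1 9B 82 F0 9F 9A 95 C9 B7 48 EC AF AA E2 82 BD.

CA 9E E1 9B 82 F0 9F 9A 95 C9 B7 48 EC AF AA E2 82 BD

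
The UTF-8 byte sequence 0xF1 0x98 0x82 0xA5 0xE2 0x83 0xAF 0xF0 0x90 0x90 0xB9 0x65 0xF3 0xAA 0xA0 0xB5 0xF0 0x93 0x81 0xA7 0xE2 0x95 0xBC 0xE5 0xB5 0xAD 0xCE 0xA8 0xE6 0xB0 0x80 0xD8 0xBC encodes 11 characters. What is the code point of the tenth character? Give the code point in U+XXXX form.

U+6C00

Offset 0: leading byte 0xF1 = 11110001 → 4-byte char #1 = F1 98 82 A5.
Offset 4: leading byte 0xE2 = 11100010 → 3-byte char #2 = E2 83 AF.
Offset 7: leading byte 0xF0 = 11110000 → 4-byte char #3 = F0 90 90 B9.
Offset 11: leading byte 0x65 = 01100101 → 1-byte char #4 = 65.
Offset 12: leading byte 0xF3 = 11110011 → 4-byte char #5 = F3 AA A0 B5.
Offset 16: leading byte 0xF0 = 11110000 → 4-byte char #6 = F0 93 81 A7.
Offset 20: leading byte 0xE2 = 11100010 → 3-byte char #7 = E2 95 BC.
Offset 23: leading byte 0xE5 = 11100101 → 3-byte char #8 = E5 B5 AD.
Offset 26: leading byte 0xCE = 11001110 → 2-byte char #9 = CE A8.
Offset 28: leading byte 0xE6 = 11100110 → 3-byte char #10 = E6 B0 80.
Leading byte 0xE6 = 11100110 matches 1110xxxx → 3-byte sequence.
Byte 1: 0xE6 = 11100110, payload 0110 (4 bits).
Byte 2: 0xB0 = 10110000 (10xxxxxx ✓), payload 110000.
Byte 3: 0x80 = 10000000 (10xxxxxx ✓), payload 000000.
Concatenate: 0110110000000000 = 0x6C00 (16 bits → U+6C00).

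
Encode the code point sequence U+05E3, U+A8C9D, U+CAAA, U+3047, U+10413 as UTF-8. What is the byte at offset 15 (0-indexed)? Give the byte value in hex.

0x93

U+05E3 → 2-byte form D7 A3 at offsets 0–1.
U+A8C9D → 4-byte form F2 A8 B2 9D at offsets 2–5.
U+CAAA → 3-byte form EC AA AA at offsets 6–8.
U+3047 → 3-byte form E3 81 87 at offsets 9–11.
U+10413 → 4-byte form F0 90 90 93 at offsets 12–15.
Offset 15 falls in char 5's range; it's byte 4 of F0 90 90 93 = 0x93.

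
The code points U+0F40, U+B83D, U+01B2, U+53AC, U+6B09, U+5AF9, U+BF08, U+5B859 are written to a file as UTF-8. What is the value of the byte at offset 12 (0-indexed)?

0xAC

U+0F40 → 3-byte form E0 BD 80 at offsets 0–2.
U+B83D → 3-byte form EB A0 BD at offsets 3–5.
U+01B2 → 2-byte form C6 B2 at offsets 6–7.
U+53AC → 3-byte form E5 8E AC at offsets 8–10.
U+6B09 → 3-byte form E6 AC 89 at offsets 11–13.
Offset 12 falls in char 5's range; it's byte 2 of E6 AC 89 = 0xAC.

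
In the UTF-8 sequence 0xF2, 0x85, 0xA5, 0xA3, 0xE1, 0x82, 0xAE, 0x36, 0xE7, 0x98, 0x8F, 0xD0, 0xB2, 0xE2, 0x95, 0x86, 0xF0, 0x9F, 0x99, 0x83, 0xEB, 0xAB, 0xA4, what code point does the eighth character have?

Offset 0: leading byte 0xF2 = 11110010 → 4-byte char #1 = F2 85 A5 A3.
Offset 4: leading byte 0xE1 = 11100001 → 3-byte char #2 = E1 82 AE.
Offset 7: leading byte 0x36 = 00110110 → 1-byte char #3 = 36.
Offset 8: leading byte 0xE7 = 11100111 → 3-byte char #4 = E7 98 8F.
Offset 11: leading byte 0xD0 = 11010000 → 2-byte char #5 = D0 B2.
Offset 13: leading byte 0xE2 = 11100010 → 3-byte char #6 = E2 95 86.
Offset 16: leading byte 0xF0 = 11110000 → 4-byte char #7 = F0 9F 99 83.
Offset 20: leading byte 0xEB = 11101011 → 3-byte char #8 = EB AB A4.
Leading byte 0xEB = 11101011 matches 1110xxxx → 3-byte sequence.
Byte 1: 0xEB = 11101011, payload 1011 (4 bits).
Byte 2: 0xAB = 10101011 (10xxxxxx ✓), payload 101011.
Byte 3: 0xA4 = 10100100 (10xxxxxx ✓), payload 100100.
Concatenate: 1011101011100100 = 0xBAE4 (16 bits → U+BAE4).

U+BAE4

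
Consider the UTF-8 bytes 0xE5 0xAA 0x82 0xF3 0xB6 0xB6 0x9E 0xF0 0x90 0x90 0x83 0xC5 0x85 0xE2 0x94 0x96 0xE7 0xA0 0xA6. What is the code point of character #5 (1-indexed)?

Offset 0: leading byte 0xE5 = 11100101 → 3-byte char #1 = E5 AA 82.
Offset 3: leading byte 0xF3 = 11110011 → 4-byte char #2 = F3 B6 B6 9E.
Offset 7: leading byte 0xF0 = 11110000 → 4-byte char #3 = F0 90 90 83.
Offset 11: leading byte 0xC5 = 11000101 → 2-byte char #4 = C5 85.
Offset 13: leading byte 0xE2 = 11100010 → 3-byte char #5 = E2 94 96.
Leading byte 0xE2 = 11100010 matches 1110xxxx → 3-byte sequence.
Byte 1: 0xE2 = 11100010, payload 0010 (4 bits).
Byte 2: 0x94 = 10010100 (10xxxxxx ✓), payload 010100.
Byte 3: 0x96 = 10010110 (10xxxxxx ✓), payload 010110.
Concatenate: 0010010100010110 = 0x2516 (16 bits → U+2516).

U+2516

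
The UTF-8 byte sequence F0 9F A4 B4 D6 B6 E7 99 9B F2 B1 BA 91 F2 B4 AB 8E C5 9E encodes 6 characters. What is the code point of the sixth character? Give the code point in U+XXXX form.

Offset 0: leading byte 0xF0 = 11110000 → 4-byte char #1 = F0 9F A4 B4.
Offset 4: leading byte 0xD6 = 11010110 → 2-byte char #2 = D6 B6.
Offset 6: leading byte 0xE7 = 11100111 → 3-byte char #3 = E7 99 9B.
Offset 9: leading byte 0xF2 = 11110010 → 4-byte char #4 = F2 B1 BA 91.
Offset 13: leading byte 0xF2 = 11110010 → 4-byte char #5 = F2 B4 AB 8E.
Offset 17: leading byte 0xC5 = 11000101 → 2-byte char #6 = C5 9E.
Leading byte 0xC5 = 11000101 matches 110xxxxx → 2-byte sequence.
Byte 1: 0xC5 = 11000101, payload 00101 (5 bits).
Byte 2: 0x9E = 10011110 (10xxxxxx ✓), payload 011110.
Concatenate: 00101011110 = 0x15E (11 bits → U+015E).

U+015E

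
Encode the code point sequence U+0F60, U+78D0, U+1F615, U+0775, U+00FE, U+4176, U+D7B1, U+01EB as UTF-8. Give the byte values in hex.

E0 BD A0 E7 A3 90 F0 9F 98 95 DD B5 C3 BE E4 85 B6 ED 9E B1 C7 AB

U+0F60: 3-byte form → E0 BD A0.
U+78D0: 3-byte form → E7 A3 90.
U+1F615: 4-byte form → F0 9F 98 95.
U+0775: 2-byte form → DD B5.
U+00FE: 2-byte form → C3 BE.
U+4176: 3-byte form → E4 85 B6.
U+D7B1: 3-byte form → ED 9E B1.
U+01EB: 2-byte form → C7 AB.
Concatenated (22 bytes): E0 BD A0 E7 A3 90 F0 9F 98 95 DD B5 C3 BE E4 85 B6 ED 9E B1 C7 AB.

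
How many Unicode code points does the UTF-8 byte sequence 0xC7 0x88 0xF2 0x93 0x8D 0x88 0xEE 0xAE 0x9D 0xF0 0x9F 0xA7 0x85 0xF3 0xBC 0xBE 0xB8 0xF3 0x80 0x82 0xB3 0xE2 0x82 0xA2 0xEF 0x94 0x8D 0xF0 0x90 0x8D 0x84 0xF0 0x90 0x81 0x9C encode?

Byte at offset 0: 0xC7 = 11000111 → 2-byte char (#1). Advance 2.
Byte at offset 2: 0xF2 = 11110010 → 4-byte char (#2). Advance 4.
Byte at offset 6: 0xEE = 11101110 → 3-byte char (#3). Advance 3.
Byte at offset 9: 0xF0 = 11110000 → 4-byte char (#4). Advance 4.
Byte at offset 13: 0xF3 = 11110011 → 4-byte char (#5). Advance 4.
Byte at offset 17: 0xF3 = 11110011 → 4-byte char (#6). Advance 4.
Byte at offset 21: 0xE2 = 11100010 → 3-byte char (#7). Advance 3.
Byte at offset 24: 0xEF = 11101111 → 3-byte char (#8). Advance 3.
Byte at offset 27: 0xF0 = 11110000 → 4-byte char (#9). Advance 4.
Byte at offset 31: 0xF0 = 11110000 → 4-byte char (#10). Advance 4.
Reached end at offset 35 after 10 code points.

10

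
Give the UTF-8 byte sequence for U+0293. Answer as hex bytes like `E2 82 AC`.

CA 93

U+0293 = 0x293 = 659 decimal. In range U+0080–U+07FF → 2-byte form: 110xxxxx 10xxxxxx.
Binary (11 bits): 01010010011.
Split 5+6: 01010 | 010011.
Byte 1: 11001010 = 0xCA.
Byte 2: 10010011 = 0x93.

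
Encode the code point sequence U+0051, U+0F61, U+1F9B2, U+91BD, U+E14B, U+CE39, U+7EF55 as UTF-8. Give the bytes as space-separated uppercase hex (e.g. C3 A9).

51 E0 BD A1 F0 9F A6 B2 E9 86 BD EE 85 8B EC B8 B9 F1 BE BD 95

U+0051: 1-byte form → 51.
U+0F61: 3-byte form → E0 BD A1.
U+1F9B2: 4-byte form → F0 9F A6 B2.
U+91BD: 3-byte form → E9 86 BD.
U+E14B: 3-byte form → EE 85 8B.
U+CE39: 3-byte form → EC B8 B9.
U+7EF55: 4-byte form → F1 BE BD 95.
Concatenated (21 bytes): 51 E0 BD A1 F0 9F A6 B2 E9 86 BD EE 85 8B EC B8 B9 F1 BE BD 95.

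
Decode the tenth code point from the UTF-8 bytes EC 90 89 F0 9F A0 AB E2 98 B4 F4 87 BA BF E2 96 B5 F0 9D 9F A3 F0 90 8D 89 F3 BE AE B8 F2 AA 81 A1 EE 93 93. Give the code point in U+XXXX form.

U+E4D3

Offset 0: leading byte 0xEC = 11101100 → 3-byte char #1 = EC 90 89.
Offset 3: leading byte 0xF0 = 11110000 → 4-byte char #2 = F0 9F A0 AB.
Offset 7: leading byte 0xE2 = 11100010 → 3-byte char #3 = E2 98 B4.
Offset 10: leading byte 0xF4 = 11110100 → 4-byte char #4 = F4 87 BA BF.
Offset 14: leading byte 0xE2 = 11100010 → 3-byte char #5 = E2 96 B5.
Offset 17: leading byte 0xF0 = 11110000 → 4-byte char #6 = F0 9D 9F A3.
Offset 21: leading byte 0xF0 = 11110000 → 4-byte char #7 = F0 90 8D 89.
Offset 25: leading byte 0xF3 = 11110011 → 4-byte char #8 = F3 BE AE B8.
Offset 29: leading byte 0xF2 = 11110010 → 4-byte char #9 = F2 AA 81 A1.
Offset 33: leading byte 0xEE = 11101110 → 3-byte char #10 = EE 93 93.
Leading byte 0xEE = 11101110 matches 1110xxxx → 3-byte sequence.
Byte 1: 0xEE = 11101110, payload 1110 (4 bits).
Byte 2: 0x93 = 10010011 (10xxxxxx ✓), payload 010011.
Byte 3: 0x93 = 10010011 (10xxxxxx ✓), payload 010011.
Concatenate: 1110010011010011 = 0xE4D3 (16 bits → U+E4D3).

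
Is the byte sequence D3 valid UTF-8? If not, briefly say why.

invalid (sequence truncated)

Leading byte 0xD3 = 11010011 → 2-byte form, but only 1 byte is present.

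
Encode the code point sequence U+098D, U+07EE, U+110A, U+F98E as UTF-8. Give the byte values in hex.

E0 A6 8D DF AE E1 84 8A EF A6 8E

U+098D: 3-byte form → E0 A6 8D.
U+07EE: 2-byte form → DF AE.
U+110A: 3-byte form → E1 84 8A.
U+F98E: 3-byte form → EF A6 8E.
Concatenated (11 bytes): E0 A6 8D DF AE E1 84 8A EF A6 8E.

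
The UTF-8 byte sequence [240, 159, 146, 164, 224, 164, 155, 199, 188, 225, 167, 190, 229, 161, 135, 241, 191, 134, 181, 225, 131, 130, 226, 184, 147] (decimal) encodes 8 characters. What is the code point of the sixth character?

U+7F1B5

Offset 0: leading byte 0xF0 = 11110000 → 4-byte char #1 = F0 9F 92 A4.
Offset 4: leading byte 0xE0 = 11100000 → 3-byte char #2 = E0 A4 9B.
Offset 7: leading byte 0xC7 = 11000111 → 2-byte char #3 = C7 BC.
Offset 9: leading byte 0xE1 = 11100001 → 3-byte char #4 = E1 A7 BE.
Offset 12: leading byte 0xE5 = 11100101 → 3-byte char #5 = E5 A1 87.
Offset 15: leading byte 0xF1 = 11110001 → 4-byte char #6 = F1 BF 86 B5.
Leading byte 0xF1 = 11110001 matches 11110xxx → 4-byte sequence.
Byte 1: 0xF1 = 11110001, payload 001 (3 bits).
Byte 2: 0xBF = 10111111 (10xxxxxx ✓), payload 111111.
Byte 3: 0x86 = 10000110 (10xxxxxx ✓), payload 000110.
Byte 4: 0xB5 = 10110101 (10xxxxxx ✓), payload 110101.
Concatenate: 001111111000110110101 = 0x7F1B5 (21 bits → U+7F1B5).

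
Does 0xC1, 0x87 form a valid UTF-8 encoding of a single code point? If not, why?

invalid (overlong encoding)

Leading byte 0xC1 = 11000001 → 2-byte form.
Continuation bytes all match 10xxxxxx. Payload decodes to 0x47.
But 0x47 < 0x80, the minimum for a 2-byte sequence — this is an overlong encoding.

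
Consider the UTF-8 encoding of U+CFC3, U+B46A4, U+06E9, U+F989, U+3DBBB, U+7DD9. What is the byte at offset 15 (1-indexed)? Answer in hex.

0xAE

1-indexed offset 15 is 0-indexed offset 14.
U+CFC3 → 3-byte form EC BF 83 at offsets 0–2.
U+B46A4 → 4-byte form F2 B4 9A A4 at offsets 3–6.
U+06E9 → 2-byte form DB A9 at offsets 7–8.
U+F989 → 3-byte form EF A6 89 at offsets 9–11.
U+3DBBB → 4-byte form F0 BD AE BB at offsets 12–15.
Offset 14 falls in char 5's range; it's byte 3 of F0 BD AE BB = 0xAE.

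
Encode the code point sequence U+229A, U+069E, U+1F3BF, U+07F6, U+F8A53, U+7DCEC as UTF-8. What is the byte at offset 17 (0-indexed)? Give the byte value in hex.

0xB3

U+229A → 3-byte form E2 8A 9A at offsets 0–2.
U+069E → 2-byte form DA 9E at offsets 3–4.
U+1F3BF → 4-byte form F0 9F 8E BF at offsets 5–8.
U+07F6 → 2-byte form DF B6 at offsets 9–10.
U+F8A53 → 4-byte form F3 B8 A9 93 at offsets 11–14.
U+7DCEC → 4-byte form F1 BD B3 AC at offsets 15–18.
Offset 17 falls in char 6's range; it's byte 3 of F1 BD B3 AC = 0xB3.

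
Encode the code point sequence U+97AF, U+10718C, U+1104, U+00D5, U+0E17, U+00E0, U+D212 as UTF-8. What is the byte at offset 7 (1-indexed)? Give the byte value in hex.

0x8C

1-indexed offset 7 is 0-indexed offset 6.
U+97AF → 3-byte form E9 9E AF at offsets 0–2.
U+10718C → 4-byte form F4 87 86 8C at offsets 3–6.
Offset 6 falls in char 2's range; it's byte 4 of F4 87 86 8C = 0x8C.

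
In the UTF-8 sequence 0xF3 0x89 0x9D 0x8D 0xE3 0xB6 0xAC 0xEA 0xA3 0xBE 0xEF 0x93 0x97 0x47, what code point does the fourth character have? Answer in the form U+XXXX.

U+F4D7

Offset 0: leading byte 0xF3 = 11110011 → 4-byte char #1 = F3 89 9D 8D.
Offset 4: leading byte 0xE3 = 11100011 → 3-byte char #2 = E3 B6 AC.
Offset 7: leading byte 0xEA = 11101010 → 3-byte char #3 = EA A3 BE.
Offset 10: leading byte 0xEF = 11101111 → 3-byte char #4 = EF 93 97.
Leading byte 0xEF = 11101111 matches 1110xxxx → 3-byte sequence.
Byte 1: 0xEF = 11101111, payload 1111 (4 bits).
Byte 2: 0x93 = 10010011 (10xxxxxx ✓), payload 010011.
Byte 3: 0x97 = 10010111 (10xxxxxx ✓), payload 010111.
Concatenate: 1111010011010111 = 0xF4D7 (16 bits → U+F4D7).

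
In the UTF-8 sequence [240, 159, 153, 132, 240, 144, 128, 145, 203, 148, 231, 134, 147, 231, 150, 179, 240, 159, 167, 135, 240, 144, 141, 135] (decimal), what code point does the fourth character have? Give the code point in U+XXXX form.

Offset 0: leading byte 0xF0 = 11110000 → 4-byte char #1 = F0 9F 99 84.
Offset 4: leading byte 0xF0 = 11110000 → 4-byte char #2 = F0 90 80 91.
Offset 8: leading byte 0xCB = 11001011 → 2-byte char #3 = CB 94.
Offset 10: leading byte 0xE7 = 11100111 → 3-byte char #4 = E7 86 93.
Leading byte 0xE7 = 11100111 matches 1110xxxx → 3-byte sequence.
Byte 1: 0xE7 = 11100111, payload 0111 (4 bits).
Byte 2: 0x86 = 10000110 (10xxxxxx ✓), payload 000110.
Byte 3: 0x93 = 10010011 (10xxxxxx ✓), payload 010011.
Concatenate: 0111000110010011 = 0x7193 (16 bits → U+7193).

U+7193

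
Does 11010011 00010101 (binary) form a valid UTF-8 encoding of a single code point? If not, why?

invalid (non-continuation byte where continuation expected)

Leading byte 0xD3 = 11010011 → 2-byte form.
Byte 2 is 0x15 = 00010101, which is not 10xxxxxx — expected a continuation byte.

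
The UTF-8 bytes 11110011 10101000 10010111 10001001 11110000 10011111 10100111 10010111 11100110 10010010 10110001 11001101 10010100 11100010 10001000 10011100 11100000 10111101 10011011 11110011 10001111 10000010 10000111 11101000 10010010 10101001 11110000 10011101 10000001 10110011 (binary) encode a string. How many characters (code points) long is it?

9

Byte at offset 0: 0xF3 = 11110011 → 4-byte char (#1). Advance 4.
Byte at offset 4: 0xF0 = 11110000 → 4-byte char (#2). Advance 4.
Byte at offset 8: 0xE6 = 11100110 → 3-byte char (#3). Advance 3.
Byte at offset 11: 0xCD = 11001101 → 2-byte char (#4). Advance 2.
Byte at offset 13: 0xE2 = 11100010 → 3-byte char (#5). Advance 3.
Byte at offset 16: 0xE0 = 11100000 → 3-byte char (#6). Advance 3.
Byte at offset 19: 0xF3 = 11110011 → 4-byte char (#7). Advance 4.
Byte at offset 23: 0xE8 = 11101000 → 3-byte char (#8). Advance 3.
Byte at offset 26: 0xF0 = 11110000 → 4-byte char (#9). Advance 4.
Reached end at offset 30 after 9 code points.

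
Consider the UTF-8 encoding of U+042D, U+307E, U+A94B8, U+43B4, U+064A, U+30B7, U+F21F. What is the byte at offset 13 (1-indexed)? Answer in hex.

1-indexed offset 13 is 0-indexed offset 12.
U+042D → 2-byte form D0 AD at offsets 0–1.
U+307E → 3-byte form E3 81 BE at offsets 2–4.
U+A94B8 → 4-byte form F2 A9 92 B8 at offsets 5–8.
U+43B4 → 3-byte form E4 8E B4 at offsets 9–11.
U+064A → 2-byte form D9 8A at offsets 12–13.
Offset 12 falls in char 5's range; it's byte 1 of D9 8A = 0xD9.

0xD9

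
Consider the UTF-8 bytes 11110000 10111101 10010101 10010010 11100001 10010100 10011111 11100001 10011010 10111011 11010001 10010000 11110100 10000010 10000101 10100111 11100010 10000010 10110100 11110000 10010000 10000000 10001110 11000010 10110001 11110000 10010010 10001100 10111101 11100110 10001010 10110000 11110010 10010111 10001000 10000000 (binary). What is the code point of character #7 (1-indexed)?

Offset 0: leading byte 0xF0 = 11110000 → 4-byte char #1 = F0 BD 95 92.
Offset 4: leading byte 0xE1 = 11100001 → 3-byte char #2 = E1 94 9F.
Offset 7: leading byte 0xE1 = 11100001 → 3-byte char #3 = E1 9A BB.
Offset 10: leading byte 0xD1 = 11010001 → 2-byte char #4 = D1 90.
Offset 12: leading byte 0xF4 = 11110100 → 4-byte char #5 = F4 82 85 A7.
Offset 16: leading byte 0xE2 = 11100010 → 3-byte char #6 = E2 82 B4.
Offset 19: leading byte 0xF0 = 11110000 → 4-byte char #7 = F0 90 80 8E.
Leading byte 0xF0 = 11110000 matches 11110xxx → 4-byte sequence.
Byte 1: 0xF0 = 11110000, payload 000 (3 bits).
Byte 2: 0x90 = 10010000 (10xxxxxx ✓), payload 010000.
Byte 3: 0x80 = 10000000 (10xxxxxx ✓), payload 000000.
Byte 4: 0x8E = 10001110 (10xxxxxx ✓), payload 001110.
Concatenate: 000010000000000001110 = 0x1000E (21 bits → U+1000E).

U+1000E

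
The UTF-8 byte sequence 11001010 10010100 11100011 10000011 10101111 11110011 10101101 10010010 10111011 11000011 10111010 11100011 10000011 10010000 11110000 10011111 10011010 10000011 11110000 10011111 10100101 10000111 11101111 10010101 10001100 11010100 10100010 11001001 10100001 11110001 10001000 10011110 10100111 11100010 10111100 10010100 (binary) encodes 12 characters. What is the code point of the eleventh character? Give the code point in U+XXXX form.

U+487A7

Offset 0: leading byte 0xCA = 11001010 → 2-byte char #1 = CA 94.
Offset 2: leading byte 0xE3 = 11100011 → 3-byte char #2 = E3 83 AF.
Offset 5: leading byte 0xF3 = 11110011 → 4-byte char #3 = F3 AD 92 BB.
Offset 9: leading byte 0xC3 = 11000011 → 2-byte char #4 = C3 BA.
Offset 11: leading byte 0xE3 = 11100011 → 3-byte char #5 = E3 83 90.
Offset 14: leading byte 0xF0 = 11110000 → 4-byte char #6 = F0 9F 9A 83.
Offset 18: leading byte 0xF0 = 11110000 → 4-byte char #7 = F0 9F A5 87.
Offset 22: leading byte 0xEF = 11101111 → 3-byte char #8 = EF 95 8C.
Offset 25: leading byte 0xD4 = 11010100 → 2-byte char #9 = D4 A2.
Offset 27: leading byte 0xC9 = 11001001 → 2-byte char #10 = C9 A1.
Offset 29: leading byte 0xF1 = 11110001 → 4-byte char #11 = F1 88 9E A7.
Leading byte 0xF1 = 11110001 matches 11110xxx → 4-byte sequence.
Byte 1: 0xF1 = 11110001, payload 001 (3 bits).
Byte 2: 0x88 = 10001000 (10xxxxxx ✓), payload 001000.
Byte 3: 0x9E = 10011110 (10xxxxxx ✓), payload 011110.
Byte 4: 0xA7 = 10100111 (10xxxxxx ✓), payload 100111.
Concatenate: 001001000011110100111 = 0x487A7 (21 bits → U+487A7).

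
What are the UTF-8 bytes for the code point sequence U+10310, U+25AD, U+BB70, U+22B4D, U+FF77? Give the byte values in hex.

F0 90 8C 90 E2 96 AD EB AD B0 F0 A2 AD 8D EF BD B7

U+10310: 4-byte form → F0 90 8C 90.
U+25AD: 3-byte form → E2 96 AD.
U+BB70: 3-byte form → EB AD B0.
U+22B4D: 4-byte form → F0 A2 AD 8D.
U+FF77: 3-byte form → EF BD B7.
Concatenated (17 bytes): F0 90 8C 90 E2 96 AD EB AD B0 F0 A2 AD 8D EF BD B7.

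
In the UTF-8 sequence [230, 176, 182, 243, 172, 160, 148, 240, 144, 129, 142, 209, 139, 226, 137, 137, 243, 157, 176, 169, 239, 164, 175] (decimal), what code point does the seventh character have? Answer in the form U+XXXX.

U+F92F

Offset 0: leading byte 0xE6 = 11100110 → 3-byte char #1 = E6 B0 B6.
Offset 3: leading byte 0xF3 = 11110011 → 4-byte char #2 = F3 AC A0 94.
Offset 7: leading byte 0xF0 = 11110000 → 4-byte char #3 = F0 90 81 8E.
Offset 11: leading byte 0xD1 = 11010001 → 2-byte char #4 = D1 8B.
Offset 13: leading byte 0xE2 = 11100010 → 3-byte char #5 = E2 89 89.
Offset 16: leading byte 0xF3 = 11110011 → 4-byte char #6 = F3 9D B0 A9.
Offset 20: leading byte 0xEF = 11101111 → 3-byte char #7 = EF A4 AF.
Leading byte 0xEF = 11101111 matches 1110xxxx → 3-byte sequence.
Byte 1: 0xEF = 11101111, payload 1111 (4 bits).
Byte 2: 0xA4 = 10100100 (10xxxxxx ✓), payload 100100.
Byte 3: 0xAF = 10101111 (10xxxxxx ✓), payload 101111.
Concatenate: 1111100100101111 = 0xF92F (16 bits → U+F92F).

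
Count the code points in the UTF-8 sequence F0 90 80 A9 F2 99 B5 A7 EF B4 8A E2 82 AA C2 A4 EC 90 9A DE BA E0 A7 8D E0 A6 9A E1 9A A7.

Byte at offset 0: 0xF0 = 11110000 → 4-byte char (#1). Advance 4.
Byte at offset 4: 0xF2 = 11110010 → 4-byte char (#2). Advance 4.
Byte at offset 8: 0xEF = 11101111 → 3-byte char (#3). Advance 3.
Byte at offset 11: 0xE2 = 11100010 → 3-byte char (#4). Advance 3.
Byte at offset 14: 0xC2 = 11000010 → 2-byte char (#5). Advance 2.
Byte at offset 16: 0xEC = 11101100 → 3-byte char (#6). Advance 3.
Byte at offset 19: 0xDE = 11011110 → 2-byte char (#7). Advance 2.
Byte at offset 21: 0xE0 = 11100000 → 3-byte char (#8). Advance 3.
Byte at offset 24: 0xE0 = 11100000 → 3-byte char (#9). Advance 3.
Byte at offset 27: 0xE1 = 11100001 → 3-byte char (#10). Advance 3.
Reached end at offset 30 after 10 code points.

10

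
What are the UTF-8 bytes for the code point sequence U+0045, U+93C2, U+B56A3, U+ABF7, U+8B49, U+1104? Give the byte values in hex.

45 E9 8F 82 F2 B5 9A A3 EA AF B7 E8 AD 89 E1 84 84

U+0045: 1-byte form → 45.
U+93C2: 3-byte form → E9 8F 82.
U+B56A3: 4-byte form → F2 B5 9A A3.
U+ABF7: 3-byte form → EA AF B7.
U+8B49: 3-byte form → E8 AD 89.
U+1104: 3-byte form → E1 84 84.
Concatenated (17 bytes): 45 E9 8F 82 F2 B5 9A A3 EA AF B7 E8 AD 89 E1 84 84.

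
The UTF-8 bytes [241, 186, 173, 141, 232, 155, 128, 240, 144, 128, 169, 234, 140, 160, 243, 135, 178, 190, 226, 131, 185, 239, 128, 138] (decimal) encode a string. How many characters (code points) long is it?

Byte at offset 0: 0xF1 = 11110001 → 4-byte char (#1). Advance 4.
Byte at offset 4: 0xE8 = 11101000 → 3-byte char (#2). Advance 3.
Byte at offset 7: 0xF0 = 11110000 → 4-byte char (#3). Advance 4.
Byte at offset 11: 0xEA = 11101010 → 3-byte char (#4). Advance 3.
Byte at offset 14: 0xF3 = 11110011 → 4-byte char (#5). Advance 4.
Byte at offset 18: 0xE2 = 11100010 → 3-byte char (#6). Advance 3.
Byte at offset 21: 0xEF = 11101111 → 3-byte char (#7). Advance 3.
Reached end at offset 24 after 7 code points.

7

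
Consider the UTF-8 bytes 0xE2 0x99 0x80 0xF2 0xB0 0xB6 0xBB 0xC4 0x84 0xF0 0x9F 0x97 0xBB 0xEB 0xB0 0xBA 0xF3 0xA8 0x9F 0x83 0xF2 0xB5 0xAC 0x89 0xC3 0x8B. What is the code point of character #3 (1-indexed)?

Offset 0: leading byte 0xE2 = 11100010 → 3-byte char #1 = E2 99 80.
Offset 3: leading byte 0xF2 = 11110010 → 4-byte char #2 = F2 B0 B6 BB.
Offset 7: leading byte 0xC4 = 11000100 → 2-byte char #3 = C4 84.
Leading byte 0xC4 = 11000100 matches 110xxxxx → 2-byte sequence.
Byte 1: 0xC4 = 11000100, payload 00100 (5 bits).
Byte 2: 0x84 = 10000100 (10xxxxxx ✓), payload 000100.
Concatenate: 00100000100 = 0x104 (11 bits → U+0104).

U+0104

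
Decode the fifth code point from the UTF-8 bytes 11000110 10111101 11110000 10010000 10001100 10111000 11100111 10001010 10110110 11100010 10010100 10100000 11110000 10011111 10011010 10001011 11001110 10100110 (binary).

Offset 0: leading byte 0xC6 = 11000110 → 2-byte char #1 = C6 BD.
Offset 2: leading byte 0xF0 = 11110000 → 4-byte char #2 = F0 90 8C B8.
Offset 6: leading byte 0xE7 = 11100111 → 3-byte char #3 = E7 8A B6.
Offset 9: leading byte 0xE2 = 11100010 → 3-byte char #4 = E2 94 A0.
Offset 12: leading byte 0xF0 = 11110000 → 4-byte char #5 = F0 9F 9A 8B.
Leading byte 0xF0 = 11110000 matches 11110xxx → 4-byte sequence.
Byte 1: 0xF0 = 11110000, payload 000 (3 bits).
Byte 2: 0x9F = 10011111 (10xxxxxx ✓), payload 011111.
Byte 3: 0x9A = 10011010 (10xxxxxx ✓), payload 011010.
Byte 4: 0x8B = 10001011 (10xxxxxx ✓), payload 001011.
Concatenate: 000011111011010001011 = 0x1F68B (21 bits → U+1F68B).

U+1F68B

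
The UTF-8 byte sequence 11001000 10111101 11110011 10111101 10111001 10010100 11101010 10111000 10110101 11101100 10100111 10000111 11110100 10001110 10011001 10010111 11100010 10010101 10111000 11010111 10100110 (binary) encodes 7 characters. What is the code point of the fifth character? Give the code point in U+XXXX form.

Offset 0: leading byte 0xC8 = 11001000 → 2-byte char #1 = C8 BD.
Offset 2: leading byte 0xF3 = 11110011 → 4-byte char #2 = F3 BD B9 94.
Offset 6: leading byte 0xEA = 11101010 → 3-byte char #3 = EA B8 B5.
Offset 9: leading byte 0xEC = 11101100 → 3-byte char #4 = EC A7 87.
Offset 12: leading byte 0xF4 = 11110100 → 4-byte char #5 = F4 8E 99 97.
Leading byte 0xF4 = 11110100 matches 11110xxx → 4-byte sequence.
Byte 1: 0xF4 = 11110100, payload 100 (3 bits).
Byte 2: 0x8E = 10001110 (10xxxxxx ✓), payload 001110.
Byte 3: 0x99 = 10011001 (10xxxxxx ✓), payload 011001.
Byte 4: 0x97 = 10010111 (10xxxxxx ✓), payload 010111.
Concatenate: 100001110011001010111 = 0x10E657 (21 bits → U+10E657).

U+10E657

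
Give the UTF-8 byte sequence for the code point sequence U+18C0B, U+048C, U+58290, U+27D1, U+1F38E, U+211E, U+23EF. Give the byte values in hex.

F0 98 B0 8B D2 8C F1 98 8A 90 E2 9F 91 F0 9F 8E 8E E2 84 9E E2 8F AF

U+18C0B: 4-byte form → F0 98 B0 8B.
U+048C: 2-byte form → D2 8C.
U+58290: 4-byte form → F1 98 8A 90.
U+27D1: 3-byte form → E2 9F 91.
U+1F38E: 4-byte form → F0 9F 8E 8E.
U+211E: 3-byte form → E2 84 9E.
U+23EF: 3-byte form → E2 8F AF.
Concatenated (23 bytes): F0 98 B0 8B D2 8C F1 98 8A 90 E2 9F 91 F0 9F 8E 8E E2 84 9E E2 8F AF.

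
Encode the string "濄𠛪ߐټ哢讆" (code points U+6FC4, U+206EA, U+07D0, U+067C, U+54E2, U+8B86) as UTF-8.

E6 BF 84 F0 A0 9B AA DF 90 D9 BC E5 93 A2 E8 AE 86

U+6FC4: 3-byte form → E6 BF 84.
U+206EA: 4-byte form → F0 A0 9B AA.
U+07D0: 2-byte form → DF 90.
U+067C: 2-byte form → D9 BC.
U+54E2: 3-byte form → E5 93 A2.
U+8B86: 3-byte form → E8 AE 86.
Concatenated (17 bytes): E6 BF 84 F0 A0 9B AA DF 90 D9 BC E5 93 A2 E8 AE 86.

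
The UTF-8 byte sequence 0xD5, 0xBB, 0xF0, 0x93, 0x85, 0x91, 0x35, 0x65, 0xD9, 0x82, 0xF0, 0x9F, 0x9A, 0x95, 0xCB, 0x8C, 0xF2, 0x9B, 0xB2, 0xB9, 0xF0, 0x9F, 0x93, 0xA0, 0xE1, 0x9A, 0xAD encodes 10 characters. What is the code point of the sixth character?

U+1F695

Offset 0: leading byte 0xD5 = 11010101 → 2-byte char #1 = D5 BB.
Offset 2: leading byte 0xF0 = 11110000 → 4-byte char #2 = F0 93 85 91.
Offset 6: leading byte 0x35 = 00110101 → 1-byte char #3 = 35.
Offset 7: leading byte 0x65 = 01100101 → 1-byte char #4 = 65.
Offset 8: leading byte 0xD9 = 11011001 → 2-byte char #5 = D9 82.
Offset 10: leading byte 0xF0 = 11110000 → 4-byte char #6 = F0 9F 9A 95.
Leading byte 0xF0 = 11110000 matches 11110xxx → 4-byte sequence.
Byte 1: 0xF0 = 11110000, payload 000 (3 bits).
Byte 2: 0x9F = 10011111 (10xxxxxx ✓), payload 011111.
Byte 3: 0x9A = 10011010 (10xxxxxx ✓), payload 011010.
Byte 4: 0x95 = 10010101 (10xxxxxx ✓), payload 010101.
Concatenate: 000011111011010010101 = 0x1F695 (21 bits → U+1F695).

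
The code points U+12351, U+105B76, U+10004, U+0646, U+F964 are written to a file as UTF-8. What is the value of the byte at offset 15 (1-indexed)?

0xEF

1-indexed offset 15 is 0-indexed offset 14.
U+12351 → 4-byte form F0 92 8D 91 at offsets 0–3.
U+105B76 → 4-byte form F4 85 AD B6 at offsets 4–7.
U+10004 → 4-byte form F0 90 80 84 at offsets 8–11.
U+0646 → 2-byte form D9 86 at offsets 12–13.
U+F964 → 3-byte form EF A5 A4 at offsets 14–16.
Offset 14 falls in char 5's range; it's byte 1 of EF A5 A4 = 0xEF.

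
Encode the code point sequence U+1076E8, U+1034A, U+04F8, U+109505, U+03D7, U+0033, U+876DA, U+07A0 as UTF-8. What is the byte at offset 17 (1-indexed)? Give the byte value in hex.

1-indexed offset 17 is 0-indexed offset 16.
U+1076E8 → 4-byte form F4 87 9B A8 at offsets 0–3.
U+1034A → 4-byte form F0 90 8D 8A at offsets 4–7.
U+04F8 → 2-byte form D3 B8 at offsets 8–9.
U+109505 → 4-byte form F4 89 94 85 at offsets 10–13.
U+03D7 → 2-byte form CF 97 at offsets 14–15.
U+0033 → 1-byte form 33 at offsets 16–16.
Offset 16 falls in char 6's range; it's byte 1 of 33 = 0x33.

0x33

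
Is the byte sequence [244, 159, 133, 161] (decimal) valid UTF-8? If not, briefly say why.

Leading byte 0xF4 = 11110100 → 4-byte form.
Payload = 0x11F161, which exceeds U+10FFFF, the maximum Unicode code point. (Leading bytes F5–FF, or F4 followed by ≥ 0x90, are invalid.)

invalid (encodes a value above U+10FFFF)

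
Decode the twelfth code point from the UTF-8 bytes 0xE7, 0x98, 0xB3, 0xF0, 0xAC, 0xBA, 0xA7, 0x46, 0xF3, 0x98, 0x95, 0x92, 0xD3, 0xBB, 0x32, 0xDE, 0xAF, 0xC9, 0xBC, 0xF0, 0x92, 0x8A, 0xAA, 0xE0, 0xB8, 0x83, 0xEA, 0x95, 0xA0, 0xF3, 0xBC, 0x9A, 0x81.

Offset 0: leading byte 0xE7 = 11100111 → 3-byte char #1 = E7 98 B3.
Offset 3: leading byte 0xF0 = 11110000 → 4-byte char #2 = F0 AC BA A7.
Offset 7: leading byte 0x46 = 01000110 → 1-byte char #3 = 46.
Offset 8: leading byte 0xF3 = 11110011 → 4-byte char #4 = F3 98 95 92.
Offset 12: leading byte 0xD3 = 11010011 → 2-byte char #5 = D3 BB.
Offset 14: leading byte 0x32 = 00110010 → 1-byte char #6 = 32.
Offset 15: leading byte 0xDE = 11011110 → 2-byte char #7 = DE AF.
Offset 17: leading byte 0xC9 = 11001001 → 2-byte char #8 = C9 BC.
Offset 19: leading byte 0xF0 = 11110000 → 4-byte char #9 = F0 92 8A AA.
Offset 23: leading byte 0xE0 = 11100000 → 3-byte char #10 = E0 B8 83.
Offset 26: leading byte 0xEA = 11101010 → 3-byte char #11 = EA 95 A0.
Offset 29: leading byte 0xF3 = 11110011 → 4-byte char #12 = F3 BC 9A 81.
Leading byte 0xF3 = 11110011 matches 11110xxx → 4-byte sequence.
Byte 1: 0xF3 = 11110011, payload 011 (3 bits).
Byte 2: 0xBC = 10111100 (10xxxxxx ✓), payload 111100.
Byte 3: 0x9A = 10011010 (10xxxxxx ✓), payload 011010.
Byte 4: 0x81 = 10000001 (10xxxxxx ✓), payload 000001.
Concatenate: 011111100011010000001 = 0xFC681 (21 bits → U+FC681).

U+FC681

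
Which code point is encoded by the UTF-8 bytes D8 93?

Leading byte 0xD8 = 11011000 matches 110xxxxx → 2-byte sequence.
Byte 1: 0xD8 = 11011000, payload 11000 (5 bits).
Byte 2: 0x93 = 10010011 (10xxxxxx ✓), payload 010011.
Concatenate: 11000010011 = 0x613 (11 bits → U+0613).

U+0613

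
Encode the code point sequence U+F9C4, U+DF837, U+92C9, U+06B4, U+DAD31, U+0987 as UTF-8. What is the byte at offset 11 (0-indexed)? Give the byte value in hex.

U+F9C4 → 3-byte form EF A7 84 at offsets 0–2.
U+DF837 → 4-byte form F3 9F A0 B7 at offsets 3–6.
U+92C9 → 3-byte form E9 8B 89 at offsets 7–9.
U+06B4 → 2-byte form DA B4 at offsets 10–11.
Offset 11 falls in char 4's range; it's byte 2 of DA B4 = 0xB4.

0xB4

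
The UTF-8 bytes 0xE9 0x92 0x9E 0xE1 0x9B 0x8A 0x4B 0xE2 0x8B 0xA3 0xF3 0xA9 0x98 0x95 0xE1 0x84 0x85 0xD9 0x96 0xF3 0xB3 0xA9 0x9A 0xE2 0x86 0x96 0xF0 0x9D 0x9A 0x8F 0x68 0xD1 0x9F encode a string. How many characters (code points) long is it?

Byte at offset 0: 0xE9 = 11101001 → 3-byte char (#1). Advance 3.
Byte at offset 3: 0xE1 = 11100001 → 3-byte char (#2). Advance 3.
Byte at offset 6: 0x4B = 01001011 → 1-byte char (#3). Advance 1.
Byte at offset 7: 0xE2 = 11100010 → 3-byte char (#4). Advance 3.
Byte at offset 10: 0xF3 = 11110011 → 4-byte char (#5). Advance 4.
Byte at offset 14: 0xE1 = 11100001 → 3-byte char (#6). Advance 3.
Byte at offset 17: 0xD9 = 11011001 → 2-byte char (#7). Advance 2.
Byte at offset 19: 0xF3 = 11110011 → 4-byte char (#8). Advance 4.
Byte at offset 23: 0xE2 = 11100010 → 3-byte char (#9). Advance 3.
Byte at offset 26: 0xF0 = 11110000 → 4-byte char (#10). Advance 4.
Byte at offset 30: 0x68 = 01101000 → 1-byte char (#11). Advance 1.
Byte at offset 31: 0xD1 = 11010001 → 2-byte char (#12). Advance 2.
Reached end at offset 33 after 12 code points.

12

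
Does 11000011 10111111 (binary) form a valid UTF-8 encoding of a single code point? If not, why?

Leading byte 0xC3 = 11000011 → 2-byte form.
Continuation bytes 0xBF=10111111 all match 10xxxxxx.
Decoded value 0xFF is ≥ 0x80 (shortest form) and not a surrogate.

valid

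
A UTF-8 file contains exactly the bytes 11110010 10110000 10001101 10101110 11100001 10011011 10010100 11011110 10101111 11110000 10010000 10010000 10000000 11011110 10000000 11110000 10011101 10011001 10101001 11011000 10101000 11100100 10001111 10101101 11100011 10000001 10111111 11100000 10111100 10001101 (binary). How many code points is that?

10

Byte at offset 0: 0xF2 = 11110010 → 4-byte char (#1). Advance 4.
Byte at offset 4: 0xE1 = 11100001 → 3-byte char (#2). Advance 3.
Byte at offset 7: 0xDE = 11011110 → 2-byte char (#3). Advance 2.
Byte at offset 9: 0xF0 = 11110000 → 4-byte char (#4). Advance 4.
Byte at offset 13: 0xDE = 11011110 → 2-byte char (#5). Advance 2.
Byte at offset 15: 0xF0 = 11110000 → 4-byte char (#6). Advance 4.
Byte at offset 19: 0xD8 = 11011000 → 2-byte char (#7). Advance 2.
Byte at offset 21: 0xE4 = 11100100 → 3-byte char (#8). Advance 3.
Byte at offset 24: 0xE3 = 11100011 → 3-byte char (#9). Advance 3.
Byte at offset 27: 0xE0 = 11100000 → 3-byte char (#10). Advance 3.
Reached end at offset 30 after 10 code points.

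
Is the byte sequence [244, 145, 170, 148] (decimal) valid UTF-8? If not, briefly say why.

invalid (encodes a value above U+10FFFF)

Leading byte 0xF4 = 11110100 → 4-byte form.
Payload = 0x111A94, which exceeds U+10FFFF, the maximum Unicode code point. (Leading bytes F5–FF, or F4 followed by ≥ 0x90, are invalid.)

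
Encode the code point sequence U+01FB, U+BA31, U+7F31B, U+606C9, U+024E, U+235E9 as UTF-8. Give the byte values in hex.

C7 BB EB A8 B1 F1 BF 8C 9B F1 A0 9B 89 C9 8E F0 A3 97 A9

U+01FB: 2-byte form → C7 BB.
U+BA31: 3-byte form → EB A8 B1.
U+7F31B: 4-byte form → F1 BF 8C 9B.
U+606C9: 4-byte form → F1 A0 9B 89.
U+024E: 2-byte form → C9 8E.
U+235E9: 4-byte form → F0 A3 97 A9.
Concatenated (19 bytes): C7 BB EB A8 B1 F1 BF 8C 9B F1 A0 9B 89 C9 8E F0 A3 97 A9.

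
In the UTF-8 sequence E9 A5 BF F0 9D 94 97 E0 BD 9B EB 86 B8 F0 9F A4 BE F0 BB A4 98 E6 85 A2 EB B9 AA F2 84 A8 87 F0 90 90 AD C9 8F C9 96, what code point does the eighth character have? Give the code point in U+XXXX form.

Offset 0: leading byte 0xE9 = 11101001 → 3-byte char #1 = E9 A5 BF.
Offset 3: leading byte 0xF0 = 11110000 → 4-byte char #2 = F0 9D 94 97.
Offset 7: leading byte 0xE0 = 11100000 → 3-byte char #3 = E0 BD 9B.
Offset 10: leading byte 0xEB = 11101011 → 3-byte char #4 = EB 86 B8.
Offset 13: leading byte 0xF0 = 11110000 → 4-byte char #5 = F0 9F A4 BE.
Offset 17: leading byte 0xF0 = 11110000 → 4-byte char #6 = F0 BB A4 98.
Offset 21: leading byte 0xE6 = 11100110 → 3-byte char #7 = E6 85 A2.
Offset 24: leading byte 0xEB = 11101011 → 3-byte char #8 = EB B9 AA.
Leading byte 0xEB = 11101011 matches 1110xxxx → 3-byte sequence.
Byte 1: 0xEB = 11101011, payload 1011 (4 bits).
Byte 2: 0xB9 = 10111001 (10xxxxxx ✓), payload 111001.
Byte 3: 0xAA = 10101010 (10xxxxxx ✓), payload 101010.
Concatenate: 1011111001101010 = 0xBE6A (16 bits → U+BE6A).

U+BE6A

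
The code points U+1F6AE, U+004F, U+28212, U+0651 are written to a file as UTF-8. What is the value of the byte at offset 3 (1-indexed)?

1-indexed offset 3 is 0-indexed offset 2.
U+1F6AE → 4-byte form F0 9F 9A AE at offsets 0–3.
Offset 2 falls in char 1's range; it's byte 3 of F0 9F 9A AE = 0x9A.

0x9A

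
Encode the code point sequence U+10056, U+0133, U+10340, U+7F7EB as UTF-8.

U+10056: 4-byte form → F0 90 81 96.
U+0133: 2-byte form → C4 B3.
U+10340: 4-byte form → F0 90 8D 80.
U+7F7EB: 4-byte form → F1 BF 9F AB.
Concatenated (14 bytes): F0 90 81 96 C4 B3 F0 90 8D 80 F1 BF 9F AB.

F0 90 81 96 C4 B3 F0 90 8D 80 F1 BF 9F AB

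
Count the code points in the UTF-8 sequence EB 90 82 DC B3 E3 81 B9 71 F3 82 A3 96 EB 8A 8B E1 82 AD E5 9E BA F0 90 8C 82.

Byte at offset 0: 0xEB = 11101011 → 3-byte char (#1). Advance 3.
Byte at offset 3: 0xDC = 11011100 → 2-byte char (#2). Advance 2.
Byte at offset 5: 0xE3 = 11100011 → 3-byte char (#3). Advance 3.
Byte at offset 8: 0x71 = 01110001 → 1-byte char (#4). Advance 1.
Byte at offset 9: 0xF3 = 11110011 → 4-byte char (#5). Advance 4.
Byte at offset 13: 0xEB = 11101011 → 3-byte char (#6). Advance 3.
Byte at offset 16: 0xE1 = 11100001 → 3-byte char (#7). Advance 3.
Byte at offset 19: 0xE5 = 11100101 → 3-byte char (#8). Advance 3.
Byte at offset 22: 0xF0 = 11110000 → 4-byte char (#9). Advance 4.
Reached end at offset 26 after 9 code points.

9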